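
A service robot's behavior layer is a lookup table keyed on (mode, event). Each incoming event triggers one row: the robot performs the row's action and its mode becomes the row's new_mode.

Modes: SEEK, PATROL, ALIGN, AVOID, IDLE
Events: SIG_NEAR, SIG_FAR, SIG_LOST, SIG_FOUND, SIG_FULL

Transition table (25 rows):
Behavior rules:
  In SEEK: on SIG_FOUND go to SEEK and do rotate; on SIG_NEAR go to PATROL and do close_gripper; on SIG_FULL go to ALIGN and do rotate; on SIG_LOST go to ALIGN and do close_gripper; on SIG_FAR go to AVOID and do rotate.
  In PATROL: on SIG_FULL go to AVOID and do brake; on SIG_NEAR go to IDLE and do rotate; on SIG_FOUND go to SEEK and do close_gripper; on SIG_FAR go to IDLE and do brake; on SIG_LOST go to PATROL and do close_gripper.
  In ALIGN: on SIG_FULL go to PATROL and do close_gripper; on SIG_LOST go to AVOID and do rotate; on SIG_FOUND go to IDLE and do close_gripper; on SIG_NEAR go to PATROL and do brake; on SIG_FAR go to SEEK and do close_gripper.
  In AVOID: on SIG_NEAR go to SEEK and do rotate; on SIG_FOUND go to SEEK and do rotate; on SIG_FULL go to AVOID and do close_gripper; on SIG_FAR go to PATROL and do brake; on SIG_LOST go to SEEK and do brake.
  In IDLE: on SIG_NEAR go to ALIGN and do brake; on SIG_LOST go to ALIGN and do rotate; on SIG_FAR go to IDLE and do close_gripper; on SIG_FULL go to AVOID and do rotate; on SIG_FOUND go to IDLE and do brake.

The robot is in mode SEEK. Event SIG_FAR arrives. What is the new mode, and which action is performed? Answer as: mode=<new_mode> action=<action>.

current mode = SEEK; filter table to that mode:
  (SEEK, SIG_FOUND) → (SEEK, rotate)
  (SEEK, SIG_NEAR) → (PATROL, close_gripper)
  (SEEK, SIG_FULL) → (ALIGN, rotate)
  (SEEK, SIG_LOST) → (ALIGN, close_gripper)
  (SEEK, SIG_FAR) → (AVOID, rotate)  ← event matches
event = SIG_FAR selects (AVOID, rotate)

mode=AVOID action=rotate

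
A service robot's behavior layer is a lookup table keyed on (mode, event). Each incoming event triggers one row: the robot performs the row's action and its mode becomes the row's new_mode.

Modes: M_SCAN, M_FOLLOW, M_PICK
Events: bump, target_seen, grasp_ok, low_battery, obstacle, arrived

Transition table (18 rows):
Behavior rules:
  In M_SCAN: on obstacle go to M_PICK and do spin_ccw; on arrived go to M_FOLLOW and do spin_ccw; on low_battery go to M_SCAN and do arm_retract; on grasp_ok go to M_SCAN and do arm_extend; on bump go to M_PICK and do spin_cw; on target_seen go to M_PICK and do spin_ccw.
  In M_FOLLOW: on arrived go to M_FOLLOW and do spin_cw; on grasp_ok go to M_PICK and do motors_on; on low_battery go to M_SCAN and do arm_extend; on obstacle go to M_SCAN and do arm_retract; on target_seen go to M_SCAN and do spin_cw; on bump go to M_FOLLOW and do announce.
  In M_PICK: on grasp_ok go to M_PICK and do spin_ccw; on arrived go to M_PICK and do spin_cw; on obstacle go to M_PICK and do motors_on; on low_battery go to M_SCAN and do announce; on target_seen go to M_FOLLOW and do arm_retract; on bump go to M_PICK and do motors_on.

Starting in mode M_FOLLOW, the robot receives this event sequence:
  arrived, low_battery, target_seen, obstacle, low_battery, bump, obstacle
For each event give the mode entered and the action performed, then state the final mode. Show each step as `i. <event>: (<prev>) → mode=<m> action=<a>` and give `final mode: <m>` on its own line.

final mode: M_PICK

1. arrived: (M_FOLLOW) → mode=M_FOLLOW action=spin_cw
2. low_battery: (M_FOLLOW) → mode=M_SCAN action=arm_extend
3. target_seen: (M_SCAN) → mode=M_PICK action=spin_ccw
4. obstacle: (M_PICK) → mode=M_PICK action=motors_on
5. low_battery: (M_PICK) → mode=M_SCAN action=announce
6. bump: (M_SCAN) → mode=M_PICK action=spin_cw
7. obstacle: (M_PICK) → mode=M_PICK action=motors_on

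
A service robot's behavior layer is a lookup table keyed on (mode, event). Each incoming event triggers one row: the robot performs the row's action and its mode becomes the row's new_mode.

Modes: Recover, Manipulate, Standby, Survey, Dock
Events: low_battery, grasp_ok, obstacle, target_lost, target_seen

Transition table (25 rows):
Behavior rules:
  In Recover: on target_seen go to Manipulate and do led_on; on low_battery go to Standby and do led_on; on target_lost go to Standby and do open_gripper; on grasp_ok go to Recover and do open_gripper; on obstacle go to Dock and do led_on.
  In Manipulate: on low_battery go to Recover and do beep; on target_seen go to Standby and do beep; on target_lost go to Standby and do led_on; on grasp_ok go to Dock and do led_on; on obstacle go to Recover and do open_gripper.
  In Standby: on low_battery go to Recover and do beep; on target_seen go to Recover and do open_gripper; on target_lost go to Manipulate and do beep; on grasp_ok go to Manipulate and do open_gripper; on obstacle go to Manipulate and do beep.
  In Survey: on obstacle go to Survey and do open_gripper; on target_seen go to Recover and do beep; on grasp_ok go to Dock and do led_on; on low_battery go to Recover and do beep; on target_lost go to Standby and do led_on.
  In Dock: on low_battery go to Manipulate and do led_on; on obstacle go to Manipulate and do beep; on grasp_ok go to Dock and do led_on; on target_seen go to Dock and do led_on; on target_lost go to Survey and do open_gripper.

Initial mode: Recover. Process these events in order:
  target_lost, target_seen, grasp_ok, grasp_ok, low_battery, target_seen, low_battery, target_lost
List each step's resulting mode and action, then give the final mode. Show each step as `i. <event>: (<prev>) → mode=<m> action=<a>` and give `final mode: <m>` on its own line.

1. target_lost: (Recover) → mode=Standby action=open_gripper
2. target_seen: (Standby) → mode=Recover action=open_gripper
3. grasp_ok: (Recover) → mode=Recover action=open_gripper
4. grasp_ok: (Recover) → mode=Recover action=open_gripper
5. low_battery: (Recover) → mode=Standby action=led_on
6. target_seen: (Standby) → mode=Recover action=open_gripper
7. low_battery: (Recover) → mode=Standby action=led_on
8. target_lost: (Standby) → mode=Manipulate action=beep

final mode: Manipulate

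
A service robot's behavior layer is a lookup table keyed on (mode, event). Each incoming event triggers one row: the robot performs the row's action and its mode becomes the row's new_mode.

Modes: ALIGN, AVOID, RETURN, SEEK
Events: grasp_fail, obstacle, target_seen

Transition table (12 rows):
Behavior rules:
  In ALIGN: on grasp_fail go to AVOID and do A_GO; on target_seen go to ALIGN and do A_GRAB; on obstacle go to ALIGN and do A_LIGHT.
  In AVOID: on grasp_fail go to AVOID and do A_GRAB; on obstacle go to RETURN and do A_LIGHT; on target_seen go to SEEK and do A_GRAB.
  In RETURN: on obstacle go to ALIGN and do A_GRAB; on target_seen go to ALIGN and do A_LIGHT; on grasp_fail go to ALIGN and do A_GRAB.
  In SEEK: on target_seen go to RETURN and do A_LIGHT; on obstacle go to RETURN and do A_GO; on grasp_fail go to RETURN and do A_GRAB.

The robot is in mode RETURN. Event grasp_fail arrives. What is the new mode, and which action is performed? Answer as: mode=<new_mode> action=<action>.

mode=ALIGN action=A_GRAB

current mode = RETURN; filter table to that mode:
  (RETURN, obstacle) → (ALIGN, A_GRAB)
  (RETURN, target_seen) → (ALIGN, A_LIGHT)
  (RETURN, grasp_fail) → (ALIGN, A_GRAB)  ← event matches
event = grasp_fail selects (ALIGN, A_GRAB)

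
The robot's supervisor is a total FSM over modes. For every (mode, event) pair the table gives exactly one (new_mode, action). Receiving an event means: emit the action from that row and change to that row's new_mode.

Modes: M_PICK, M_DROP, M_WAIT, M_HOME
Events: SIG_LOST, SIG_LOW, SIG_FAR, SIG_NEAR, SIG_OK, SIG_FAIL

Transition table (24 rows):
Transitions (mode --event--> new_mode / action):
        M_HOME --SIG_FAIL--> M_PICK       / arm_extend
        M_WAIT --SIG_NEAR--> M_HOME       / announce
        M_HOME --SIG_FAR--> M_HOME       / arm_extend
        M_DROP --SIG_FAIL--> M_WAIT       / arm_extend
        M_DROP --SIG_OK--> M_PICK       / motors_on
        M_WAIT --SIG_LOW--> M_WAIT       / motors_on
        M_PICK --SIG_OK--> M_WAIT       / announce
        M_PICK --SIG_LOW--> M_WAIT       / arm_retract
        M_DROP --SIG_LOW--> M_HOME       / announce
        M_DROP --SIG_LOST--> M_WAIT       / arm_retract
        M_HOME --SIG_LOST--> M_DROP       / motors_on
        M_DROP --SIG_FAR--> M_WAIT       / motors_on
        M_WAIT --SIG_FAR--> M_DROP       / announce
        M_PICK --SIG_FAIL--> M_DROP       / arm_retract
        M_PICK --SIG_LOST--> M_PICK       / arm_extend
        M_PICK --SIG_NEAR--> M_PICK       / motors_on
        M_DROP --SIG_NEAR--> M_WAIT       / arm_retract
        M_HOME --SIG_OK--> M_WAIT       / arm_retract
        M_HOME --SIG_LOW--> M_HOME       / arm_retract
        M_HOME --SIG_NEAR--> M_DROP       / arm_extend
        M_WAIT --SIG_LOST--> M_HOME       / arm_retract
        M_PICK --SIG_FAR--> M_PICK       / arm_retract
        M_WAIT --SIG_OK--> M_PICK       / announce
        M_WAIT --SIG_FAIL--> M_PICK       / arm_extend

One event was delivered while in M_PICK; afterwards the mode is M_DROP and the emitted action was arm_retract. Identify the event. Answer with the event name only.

try SIG_LOST: (M_PICK, SIG_LOST) → (M_PICK, arm_extend)
try SIG_LOW: (M_PICK, SIG_LOW) → (M_WAIT, arm_retract)
try SIG_FAR: (M_PICK, SIG_FAR) → (M_PICK, arm_retract)
try SIG_NEAR: (M_PICK, SIG_NEAR) → (M_PICK, motors_on)
try SIG_OK: (M_PICK, SIG_OK) → (M_WAIT, announce)
try SIG_FAIL: (M_PICK, SIG_FAIL) → (M_DROP, arm_retract)  ← matches

SIG_FAIL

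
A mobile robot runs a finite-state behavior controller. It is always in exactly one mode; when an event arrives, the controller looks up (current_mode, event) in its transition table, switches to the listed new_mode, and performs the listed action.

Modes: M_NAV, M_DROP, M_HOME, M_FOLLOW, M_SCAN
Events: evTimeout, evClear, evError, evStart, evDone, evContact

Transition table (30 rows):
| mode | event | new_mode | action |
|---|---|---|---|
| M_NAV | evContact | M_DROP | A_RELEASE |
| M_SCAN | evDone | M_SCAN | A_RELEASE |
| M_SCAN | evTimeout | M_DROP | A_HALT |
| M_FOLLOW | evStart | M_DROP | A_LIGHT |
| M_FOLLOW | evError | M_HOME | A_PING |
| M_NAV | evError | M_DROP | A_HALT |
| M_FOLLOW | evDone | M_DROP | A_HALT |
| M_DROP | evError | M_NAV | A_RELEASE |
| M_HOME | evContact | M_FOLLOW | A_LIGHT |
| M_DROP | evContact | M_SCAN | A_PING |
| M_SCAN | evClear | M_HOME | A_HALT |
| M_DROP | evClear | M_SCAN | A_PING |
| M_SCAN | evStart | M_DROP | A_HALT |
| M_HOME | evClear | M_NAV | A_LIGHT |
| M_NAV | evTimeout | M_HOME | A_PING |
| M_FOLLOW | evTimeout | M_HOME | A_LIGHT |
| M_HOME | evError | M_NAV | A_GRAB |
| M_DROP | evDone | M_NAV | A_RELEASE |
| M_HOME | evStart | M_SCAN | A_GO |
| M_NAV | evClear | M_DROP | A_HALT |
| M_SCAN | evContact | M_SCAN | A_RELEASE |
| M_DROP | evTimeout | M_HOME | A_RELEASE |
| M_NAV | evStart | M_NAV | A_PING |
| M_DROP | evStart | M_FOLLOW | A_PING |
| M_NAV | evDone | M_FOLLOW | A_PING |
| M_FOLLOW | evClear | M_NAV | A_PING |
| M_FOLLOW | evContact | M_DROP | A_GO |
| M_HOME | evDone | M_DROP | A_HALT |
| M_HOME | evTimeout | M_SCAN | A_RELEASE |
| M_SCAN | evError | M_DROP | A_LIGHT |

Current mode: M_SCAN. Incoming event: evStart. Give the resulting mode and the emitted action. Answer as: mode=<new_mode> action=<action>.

current mode = M_SCAN; filter table to that mode:
  (M_SCAN, evDone) → (M_SCAN, A_RELEASE)
  (M_SCAN, evTimeout) → (M_DROP, A_HALT)
  (M_SCAN, evClear) → (M_HOME, A_HALT)
  (M_SCAN, evStart) → (M_DROP, A_HALT)  ← event matches
  (M_SCAN, evContact) → (M_SCAN, A_RELEASE)
  (M_SCAN, evError) → (M_DROP, A_LIGHT)
event = evStart selects (M_DROP, A_HALT)

mode=M_DROP action=A_HALT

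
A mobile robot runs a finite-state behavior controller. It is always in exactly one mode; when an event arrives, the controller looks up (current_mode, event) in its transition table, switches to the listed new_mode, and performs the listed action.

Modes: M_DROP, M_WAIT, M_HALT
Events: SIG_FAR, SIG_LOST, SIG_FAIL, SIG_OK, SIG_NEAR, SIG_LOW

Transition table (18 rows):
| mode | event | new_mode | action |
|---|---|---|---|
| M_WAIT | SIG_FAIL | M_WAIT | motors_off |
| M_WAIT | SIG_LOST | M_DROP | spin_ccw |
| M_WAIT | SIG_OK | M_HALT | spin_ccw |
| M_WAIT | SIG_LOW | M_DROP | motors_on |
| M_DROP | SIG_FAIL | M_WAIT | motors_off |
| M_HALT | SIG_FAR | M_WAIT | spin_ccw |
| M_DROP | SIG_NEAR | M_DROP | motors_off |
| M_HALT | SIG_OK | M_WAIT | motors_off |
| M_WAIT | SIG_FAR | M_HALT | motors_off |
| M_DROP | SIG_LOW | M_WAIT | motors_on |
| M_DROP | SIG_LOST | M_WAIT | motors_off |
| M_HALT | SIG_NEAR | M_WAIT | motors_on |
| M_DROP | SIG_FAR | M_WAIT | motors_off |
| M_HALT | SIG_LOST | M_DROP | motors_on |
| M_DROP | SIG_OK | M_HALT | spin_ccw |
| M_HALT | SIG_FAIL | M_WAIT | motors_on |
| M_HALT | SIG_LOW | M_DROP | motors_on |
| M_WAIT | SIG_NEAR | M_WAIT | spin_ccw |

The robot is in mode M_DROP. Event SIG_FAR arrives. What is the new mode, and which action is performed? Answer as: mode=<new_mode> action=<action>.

mode=M_WAIT action=motors_off

current mode = M_DROP; filter table to that mode:
  (M_DROP, SIG_FAIL) → (M_WAIT, motors_off)
  (M_DROP, SIG_NEAR) → (M_DROP, motors_off)
  (M_DROP, SIG_LOW) → (M_WAIT, motors_on)
  (M_DROP, SIG_LOST) → (M_WAIT, motors_off)
  (M_DROP, SIG_FAR) → (M_WAIT, motors_off)  ← event matches
  (M_DROP, SIG_OK) → (M_HALT, spin_ccw)
event = SIG_FAR selects (M_WAIT, motors_off)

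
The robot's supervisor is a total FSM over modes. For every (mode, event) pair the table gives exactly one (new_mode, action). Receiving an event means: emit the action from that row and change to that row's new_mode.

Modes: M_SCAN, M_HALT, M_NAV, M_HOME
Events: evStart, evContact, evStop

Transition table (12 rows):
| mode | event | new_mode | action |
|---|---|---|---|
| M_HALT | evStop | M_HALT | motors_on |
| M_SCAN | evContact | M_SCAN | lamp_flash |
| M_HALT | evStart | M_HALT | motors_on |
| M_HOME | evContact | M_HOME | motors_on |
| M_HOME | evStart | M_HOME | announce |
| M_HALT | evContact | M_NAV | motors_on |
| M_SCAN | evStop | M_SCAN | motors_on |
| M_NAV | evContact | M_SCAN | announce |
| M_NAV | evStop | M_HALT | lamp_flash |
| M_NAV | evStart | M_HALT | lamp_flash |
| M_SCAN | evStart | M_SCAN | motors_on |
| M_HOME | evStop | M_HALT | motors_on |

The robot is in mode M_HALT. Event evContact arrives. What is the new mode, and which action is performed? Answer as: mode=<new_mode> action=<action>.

mode=M_NAV action=motors_on

current mode = M_HALT; filter table to that mode:
  (M_HALT, evStop) → (M_HALT, motors_on)
  (M_HALT, evStart) → (M_HALT, motors_on)
  (M_HALT, evContact) → (M_NAV, motors_on)  ← event matches
event = evContact selects (M_NAV, motors_on)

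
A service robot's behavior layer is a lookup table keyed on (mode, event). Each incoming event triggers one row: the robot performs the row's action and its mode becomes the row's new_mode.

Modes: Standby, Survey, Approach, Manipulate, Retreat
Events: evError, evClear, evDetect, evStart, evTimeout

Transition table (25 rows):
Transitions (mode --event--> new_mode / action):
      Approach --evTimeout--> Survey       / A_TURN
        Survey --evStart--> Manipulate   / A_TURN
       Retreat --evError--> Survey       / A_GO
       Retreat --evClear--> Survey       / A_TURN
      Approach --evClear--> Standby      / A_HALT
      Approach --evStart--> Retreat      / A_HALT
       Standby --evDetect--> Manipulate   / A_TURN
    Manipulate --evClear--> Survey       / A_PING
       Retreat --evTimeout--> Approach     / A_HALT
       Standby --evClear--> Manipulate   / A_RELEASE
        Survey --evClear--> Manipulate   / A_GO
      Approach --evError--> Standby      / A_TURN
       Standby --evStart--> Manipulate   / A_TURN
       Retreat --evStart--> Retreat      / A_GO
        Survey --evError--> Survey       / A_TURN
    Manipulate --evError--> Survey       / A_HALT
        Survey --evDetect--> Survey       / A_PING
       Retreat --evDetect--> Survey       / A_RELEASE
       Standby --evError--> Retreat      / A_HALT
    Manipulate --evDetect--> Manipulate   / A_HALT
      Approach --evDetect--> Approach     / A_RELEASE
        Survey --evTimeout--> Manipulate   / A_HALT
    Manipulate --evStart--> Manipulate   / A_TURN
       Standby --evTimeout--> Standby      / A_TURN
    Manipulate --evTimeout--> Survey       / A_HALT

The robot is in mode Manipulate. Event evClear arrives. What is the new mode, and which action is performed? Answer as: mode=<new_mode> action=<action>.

mode=Survey action=A_PING

current mode = Manipulate; filter table to that mode:
  (Manipulate, evClear) → (Survey, A_PING)  ← event matches
  (Manipulate, evError) → (Survey, A_HALT)
  (Manipulate, evDetect) → (Manipulate, A_HALT)
  (Manipulate, evStart) → (Manipulate, A_TURN)
  (Manipulate, evTimeout) → (Survey, A_HALT)
event = evClear selects (Survey, A_PING)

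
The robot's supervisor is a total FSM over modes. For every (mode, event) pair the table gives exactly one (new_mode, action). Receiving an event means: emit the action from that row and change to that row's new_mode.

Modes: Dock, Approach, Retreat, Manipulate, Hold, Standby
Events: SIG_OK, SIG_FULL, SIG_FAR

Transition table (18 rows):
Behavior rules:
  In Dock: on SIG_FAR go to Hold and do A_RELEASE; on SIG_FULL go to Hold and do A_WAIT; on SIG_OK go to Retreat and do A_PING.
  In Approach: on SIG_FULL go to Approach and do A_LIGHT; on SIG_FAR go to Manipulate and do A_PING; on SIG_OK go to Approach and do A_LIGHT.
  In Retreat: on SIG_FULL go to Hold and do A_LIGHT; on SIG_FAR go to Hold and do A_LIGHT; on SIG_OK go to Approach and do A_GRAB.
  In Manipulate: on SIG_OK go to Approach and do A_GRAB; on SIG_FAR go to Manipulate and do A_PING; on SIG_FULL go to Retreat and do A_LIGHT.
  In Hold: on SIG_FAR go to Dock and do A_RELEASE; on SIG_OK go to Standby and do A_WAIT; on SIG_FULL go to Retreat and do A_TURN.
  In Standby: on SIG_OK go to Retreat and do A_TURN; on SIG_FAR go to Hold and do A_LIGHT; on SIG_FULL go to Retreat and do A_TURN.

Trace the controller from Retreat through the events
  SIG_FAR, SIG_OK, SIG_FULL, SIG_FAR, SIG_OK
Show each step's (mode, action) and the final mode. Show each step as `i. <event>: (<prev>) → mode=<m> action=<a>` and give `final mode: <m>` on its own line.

final mode: Standby

1. SIG_FAR: (Retreat) → mode=Hold action=A_LIGHT
2. SIG_OK: (Hold) → mode=Standby action=A_WAIT
3. SIG_FULL: (Standby) → mode=Retreat action=A_TURN
4. SIG_FAR: (Retreat) → mode=Hold action=A_LIGHT
5. SIG_OK: (Hold) → mode=Standby action=A_WAIT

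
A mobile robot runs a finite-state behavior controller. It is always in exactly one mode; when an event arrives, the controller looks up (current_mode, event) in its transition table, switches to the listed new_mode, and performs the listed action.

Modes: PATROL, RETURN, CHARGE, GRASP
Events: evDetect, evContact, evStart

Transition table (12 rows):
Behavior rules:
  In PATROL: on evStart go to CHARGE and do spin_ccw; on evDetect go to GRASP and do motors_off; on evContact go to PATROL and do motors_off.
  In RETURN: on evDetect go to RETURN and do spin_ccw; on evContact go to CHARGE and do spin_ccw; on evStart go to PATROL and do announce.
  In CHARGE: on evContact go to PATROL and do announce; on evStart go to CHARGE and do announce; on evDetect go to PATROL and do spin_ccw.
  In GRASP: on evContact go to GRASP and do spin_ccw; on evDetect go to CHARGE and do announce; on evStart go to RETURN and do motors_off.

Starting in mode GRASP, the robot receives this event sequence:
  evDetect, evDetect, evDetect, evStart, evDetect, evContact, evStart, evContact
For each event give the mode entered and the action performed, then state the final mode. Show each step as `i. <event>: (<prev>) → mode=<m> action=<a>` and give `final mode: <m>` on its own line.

1. evDetect: (GRASP) → mode=CHARGE action=announce
2. evDetect: (CHARGE) → mode=PATROL action=spin_ccw
3. evDetect: (PATROL) → mode=GRASP action=motors_off
4. evStart: (GRASP) → mode=RETURN action=motors_off
5. evDetect: (RETURN) → mode=RETURN action=spin_ccw
6. evContact: (RETURN) → mode=CHARGE action=spin_ccw
7. evStart: (CHARGE) → mode=CHARGE action=announce
8. evContact: (CHARGE) → mode=PATROL action=announce

final mode: PATROL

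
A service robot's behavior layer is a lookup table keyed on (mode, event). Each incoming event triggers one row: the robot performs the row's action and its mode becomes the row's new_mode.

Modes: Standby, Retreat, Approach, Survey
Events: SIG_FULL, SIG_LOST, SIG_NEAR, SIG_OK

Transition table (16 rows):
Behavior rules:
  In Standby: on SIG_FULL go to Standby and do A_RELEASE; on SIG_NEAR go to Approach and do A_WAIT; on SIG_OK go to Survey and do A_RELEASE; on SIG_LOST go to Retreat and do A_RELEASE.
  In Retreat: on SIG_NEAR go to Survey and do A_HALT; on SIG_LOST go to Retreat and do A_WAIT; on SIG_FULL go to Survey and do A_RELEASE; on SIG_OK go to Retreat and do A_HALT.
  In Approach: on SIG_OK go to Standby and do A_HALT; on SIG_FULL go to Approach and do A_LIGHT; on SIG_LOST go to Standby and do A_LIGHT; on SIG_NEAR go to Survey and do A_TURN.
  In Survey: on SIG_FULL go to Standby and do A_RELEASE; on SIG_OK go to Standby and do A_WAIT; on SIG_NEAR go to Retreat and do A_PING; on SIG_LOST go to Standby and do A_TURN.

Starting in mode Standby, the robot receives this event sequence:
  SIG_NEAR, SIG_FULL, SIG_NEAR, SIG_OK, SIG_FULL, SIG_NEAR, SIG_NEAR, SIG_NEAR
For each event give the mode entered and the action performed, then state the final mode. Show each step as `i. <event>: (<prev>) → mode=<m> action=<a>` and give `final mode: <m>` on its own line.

final mode: Retreat

1. SIG_NEAR: (Standby) → mode=Approach action=A_WAIT
2. SIG_FULL: (Approach) → mode=Approach action=A_LIGHT
3. SIG_NEAR: (Approach) → mode=Survey action=A_TURN
4. SIG_OK: (Survey) → mode=Standby action=A_WAIT
5. SIG_FULL: (Standby) → mode=Standby action=A_RELEASE
6. SIG_NEAR: (Standby) → mode=Approach action=A_WAIT
7. SIG_NEAR: (Approach) → mode=Survey action=A_TURN
8. SIG_NEAR: (Survey) → mode=Retreat action=A_PING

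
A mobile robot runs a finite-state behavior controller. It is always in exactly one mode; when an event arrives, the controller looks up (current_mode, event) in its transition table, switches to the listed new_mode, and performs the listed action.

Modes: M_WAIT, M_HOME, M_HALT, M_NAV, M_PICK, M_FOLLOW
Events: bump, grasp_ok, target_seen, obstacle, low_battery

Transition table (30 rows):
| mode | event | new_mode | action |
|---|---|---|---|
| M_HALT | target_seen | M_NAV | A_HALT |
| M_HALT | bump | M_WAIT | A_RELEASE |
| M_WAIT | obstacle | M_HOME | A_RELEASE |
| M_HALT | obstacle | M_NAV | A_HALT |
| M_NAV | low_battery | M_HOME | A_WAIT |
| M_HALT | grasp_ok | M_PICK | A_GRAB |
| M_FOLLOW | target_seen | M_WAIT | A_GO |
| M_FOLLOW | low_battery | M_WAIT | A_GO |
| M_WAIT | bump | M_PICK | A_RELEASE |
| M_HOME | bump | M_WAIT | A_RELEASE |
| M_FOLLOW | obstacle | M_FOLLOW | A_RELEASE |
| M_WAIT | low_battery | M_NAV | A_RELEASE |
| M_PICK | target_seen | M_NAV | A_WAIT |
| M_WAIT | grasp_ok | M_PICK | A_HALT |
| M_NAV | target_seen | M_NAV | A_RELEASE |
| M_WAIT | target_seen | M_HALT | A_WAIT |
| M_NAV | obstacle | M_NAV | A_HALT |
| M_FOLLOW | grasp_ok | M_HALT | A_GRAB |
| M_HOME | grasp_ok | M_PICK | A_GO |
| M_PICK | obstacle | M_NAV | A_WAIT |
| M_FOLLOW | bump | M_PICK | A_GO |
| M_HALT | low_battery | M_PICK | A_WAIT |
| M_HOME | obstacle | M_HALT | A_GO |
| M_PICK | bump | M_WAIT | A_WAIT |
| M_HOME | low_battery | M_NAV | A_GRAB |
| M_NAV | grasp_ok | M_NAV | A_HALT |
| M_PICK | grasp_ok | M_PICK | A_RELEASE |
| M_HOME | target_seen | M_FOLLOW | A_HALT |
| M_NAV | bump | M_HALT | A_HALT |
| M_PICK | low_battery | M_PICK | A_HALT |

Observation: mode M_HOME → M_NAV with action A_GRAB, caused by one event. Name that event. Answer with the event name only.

try bump: (M_HOME, bump) → (M_WAIT, A_RELEASE)
try grasp_ok: (M_HOME, grasp_ok) → (M_PICK, A_GO)
try target_seen: (M_HOME, target_seen) → (M_FOLLOW, A_HALT)
try obstacle: (M_HOME, obstacle) → (M_HALT, A_GO)
try low_battery: (M_HOME, low_battery) → (M_NAV, A_GRAB)  ← matches

low_battery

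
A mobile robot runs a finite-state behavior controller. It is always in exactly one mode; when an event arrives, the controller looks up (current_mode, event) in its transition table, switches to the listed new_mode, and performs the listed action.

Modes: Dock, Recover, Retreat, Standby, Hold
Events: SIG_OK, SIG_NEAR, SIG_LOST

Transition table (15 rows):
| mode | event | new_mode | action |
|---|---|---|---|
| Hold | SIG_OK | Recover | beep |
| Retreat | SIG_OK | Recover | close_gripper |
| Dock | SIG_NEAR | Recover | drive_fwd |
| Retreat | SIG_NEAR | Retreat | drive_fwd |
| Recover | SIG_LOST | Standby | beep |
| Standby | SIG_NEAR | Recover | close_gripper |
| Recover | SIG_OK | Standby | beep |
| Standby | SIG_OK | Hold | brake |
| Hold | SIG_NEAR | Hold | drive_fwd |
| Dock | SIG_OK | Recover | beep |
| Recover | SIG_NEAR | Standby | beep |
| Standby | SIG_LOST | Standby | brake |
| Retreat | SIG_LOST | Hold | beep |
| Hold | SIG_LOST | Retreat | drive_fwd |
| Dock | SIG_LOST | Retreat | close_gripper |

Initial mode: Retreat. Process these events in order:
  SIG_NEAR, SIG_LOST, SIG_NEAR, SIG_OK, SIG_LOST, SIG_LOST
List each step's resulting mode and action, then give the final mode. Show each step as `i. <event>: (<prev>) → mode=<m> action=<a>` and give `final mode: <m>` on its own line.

1. SIG_NEAR: (Retreat) → mode=Retreat action=drive_fwd
2. SIG_LOST: (Retreat) → mode=Hold action=beep
3. SIG_NEAR: (Hold) → mode=Hold action=drive_fwd
4. SIG_OK: (Hold) → mode=Recover action=beep
5. SIG_LOST: (Recover) → mode=Standby action=beep
6. SIG_LOST: (Standby) → mode=Standby action=brake

final mode: Standby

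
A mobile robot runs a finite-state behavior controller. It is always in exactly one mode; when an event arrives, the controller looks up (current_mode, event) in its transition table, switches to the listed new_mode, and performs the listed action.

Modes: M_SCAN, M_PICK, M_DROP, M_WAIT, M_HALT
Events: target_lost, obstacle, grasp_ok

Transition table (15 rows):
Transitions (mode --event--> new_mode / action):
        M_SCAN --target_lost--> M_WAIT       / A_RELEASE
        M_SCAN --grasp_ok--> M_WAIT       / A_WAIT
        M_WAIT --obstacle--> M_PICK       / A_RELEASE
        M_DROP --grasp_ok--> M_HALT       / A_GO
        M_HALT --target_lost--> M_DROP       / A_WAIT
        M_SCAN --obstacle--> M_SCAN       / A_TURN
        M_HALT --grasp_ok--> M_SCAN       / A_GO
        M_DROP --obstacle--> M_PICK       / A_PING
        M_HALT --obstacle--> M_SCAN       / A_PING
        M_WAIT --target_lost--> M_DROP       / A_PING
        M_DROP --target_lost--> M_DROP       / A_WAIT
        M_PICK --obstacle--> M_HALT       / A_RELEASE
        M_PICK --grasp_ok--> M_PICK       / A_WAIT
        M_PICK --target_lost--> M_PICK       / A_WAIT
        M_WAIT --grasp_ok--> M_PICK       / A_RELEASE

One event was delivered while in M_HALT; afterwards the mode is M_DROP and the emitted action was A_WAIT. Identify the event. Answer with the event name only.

target_lost

try target_lost: (M_HALT, target_lost) → (M_DROP, A_WAIT)  ← matches
try obstacle: (M_HALT, obstacle) → (M_SCAN, A_PING)
try grasp_ok: (M_HALT, grasp_ok) → (M_SCAN, A_GO)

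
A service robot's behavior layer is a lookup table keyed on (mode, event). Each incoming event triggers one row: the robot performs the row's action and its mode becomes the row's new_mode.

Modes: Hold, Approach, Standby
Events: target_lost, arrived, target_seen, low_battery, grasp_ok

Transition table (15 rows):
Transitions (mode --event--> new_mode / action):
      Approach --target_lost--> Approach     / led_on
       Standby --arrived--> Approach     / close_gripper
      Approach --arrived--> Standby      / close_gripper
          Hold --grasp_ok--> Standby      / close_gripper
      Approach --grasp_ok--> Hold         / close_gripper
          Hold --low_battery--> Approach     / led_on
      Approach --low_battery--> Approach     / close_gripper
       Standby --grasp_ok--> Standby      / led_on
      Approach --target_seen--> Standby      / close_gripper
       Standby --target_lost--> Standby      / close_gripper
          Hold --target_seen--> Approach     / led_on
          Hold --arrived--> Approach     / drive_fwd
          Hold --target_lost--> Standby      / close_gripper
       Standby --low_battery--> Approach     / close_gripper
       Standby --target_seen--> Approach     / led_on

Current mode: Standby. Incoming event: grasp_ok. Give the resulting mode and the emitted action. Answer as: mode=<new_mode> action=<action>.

mode=Standby action=led_on

current mode = Standby; filter table to that mode:
  (Standby, arrived) → (Approach, close_gripper)
  (Standby, grasp_ok) → (Standby, led_on)  ← event matches
  (Standby, target_lost) → (Standby, close_gripper)
  (Standby, low_battery) → (Approach, close_gripper)
  (Standby, target_seen) → (Approach, led_on)
event = grasp_ok selects (Standby, led_on)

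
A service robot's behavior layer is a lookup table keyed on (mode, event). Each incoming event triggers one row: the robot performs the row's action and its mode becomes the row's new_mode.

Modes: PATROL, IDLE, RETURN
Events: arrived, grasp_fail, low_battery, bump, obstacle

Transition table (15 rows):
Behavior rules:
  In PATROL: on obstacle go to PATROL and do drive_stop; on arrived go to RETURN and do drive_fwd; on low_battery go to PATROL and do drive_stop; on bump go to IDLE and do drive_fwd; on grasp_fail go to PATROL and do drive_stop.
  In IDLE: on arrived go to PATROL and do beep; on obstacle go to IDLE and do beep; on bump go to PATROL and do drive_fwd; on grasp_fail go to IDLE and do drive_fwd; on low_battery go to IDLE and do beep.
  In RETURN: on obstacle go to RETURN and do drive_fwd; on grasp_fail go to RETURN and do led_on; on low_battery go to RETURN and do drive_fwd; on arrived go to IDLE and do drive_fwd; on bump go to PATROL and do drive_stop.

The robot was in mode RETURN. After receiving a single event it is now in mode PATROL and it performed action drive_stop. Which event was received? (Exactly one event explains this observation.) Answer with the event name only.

bump

try arrived: (RETURN, arrived) → (IDLE, drive_fwd)
try grasp_fail: (RETURN, grasp_fail) → (RETURN, led_on)
try low_battery: (RETURN, low_battery) → (RETURN, drive_fwd)
try bump: (RETURN, bump) → (PATROL, drive_stop)  ← matches
try obstacle: (RETURN, obstacle) → (RETURN, drive_fwd)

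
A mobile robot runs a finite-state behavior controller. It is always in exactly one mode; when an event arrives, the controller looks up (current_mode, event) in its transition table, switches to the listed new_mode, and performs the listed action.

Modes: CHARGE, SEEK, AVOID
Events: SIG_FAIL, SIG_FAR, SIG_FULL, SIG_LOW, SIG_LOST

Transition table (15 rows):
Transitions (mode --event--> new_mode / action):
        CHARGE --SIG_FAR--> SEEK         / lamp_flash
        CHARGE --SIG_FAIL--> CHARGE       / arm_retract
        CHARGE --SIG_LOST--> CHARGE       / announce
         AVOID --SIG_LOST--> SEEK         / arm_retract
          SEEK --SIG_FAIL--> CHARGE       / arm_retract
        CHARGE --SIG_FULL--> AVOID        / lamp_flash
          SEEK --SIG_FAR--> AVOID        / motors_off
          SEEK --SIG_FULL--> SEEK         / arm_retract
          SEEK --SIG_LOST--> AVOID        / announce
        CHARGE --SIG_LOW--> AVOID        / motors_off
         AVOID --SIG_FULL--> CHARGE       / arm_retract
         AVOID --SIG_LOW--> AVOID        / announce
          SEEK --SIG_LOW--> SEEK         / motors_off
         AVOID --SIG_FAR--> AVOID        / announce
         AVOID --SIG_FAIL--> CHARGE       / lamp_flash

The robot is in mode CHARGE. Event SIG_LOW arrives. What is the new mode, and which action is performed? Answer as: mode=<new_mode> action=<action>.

current mode = CHARGE; filter table to that mode:
  (CHARGE, SIG_FAR) → (SEEK, lamp_flash)
  (CHARGE, SIG_FAIL) → (CHARGE, arm_retract)
  (CHARGE, SIG_LOST) → (CHARGE, announce)
  (CHARGE, SIG_FULL) → (AVOID, lamp_flash)
  (CHARGE, SIG_LOW) → (AVOID, motors_off)  ← event matches
event = SIG_LOW selects (AVOID, motors_off)

mode=AVOID action=motors_off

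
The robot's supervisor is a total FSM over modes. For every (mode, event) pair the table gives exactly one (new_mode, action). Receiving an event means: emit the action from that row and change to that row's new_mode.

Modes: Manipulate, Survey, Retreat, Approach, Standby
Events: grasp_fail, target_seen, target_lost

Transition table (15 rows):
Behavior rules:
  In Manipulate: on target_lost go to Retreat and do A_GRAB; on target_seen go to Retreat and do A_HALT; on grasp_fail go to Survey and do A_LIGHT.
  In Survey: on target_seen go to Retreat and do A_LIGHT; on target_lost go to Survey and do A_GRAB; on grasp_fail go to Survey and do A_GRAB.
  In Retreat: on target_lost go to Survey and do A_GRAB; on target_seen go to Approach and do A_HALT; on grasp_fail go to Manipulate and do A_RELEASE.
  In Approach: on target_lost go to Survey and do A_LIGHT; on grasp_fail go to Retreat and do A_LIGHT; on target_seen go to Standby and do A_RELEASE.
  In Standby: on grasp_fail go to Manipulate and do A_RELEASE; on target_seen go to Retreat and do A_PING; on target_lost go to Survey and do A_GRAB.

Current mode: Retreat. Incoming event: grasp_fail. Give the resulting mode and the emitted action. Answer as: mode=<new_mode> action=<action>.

current mode = Retreat; filter table to that mode:
  (Retreat, target_lost) → (Survey, A_GRAB)
  (Retreat, target_seen) → (Approach, A_HALT)
  (Retreat, grasp_fail) → (Manipulate, A_RELEASE)  ← event matches
event = grasp_fail selects (Manipulate, A_RELEASE)

mode=Manipulate action=A_RELEASE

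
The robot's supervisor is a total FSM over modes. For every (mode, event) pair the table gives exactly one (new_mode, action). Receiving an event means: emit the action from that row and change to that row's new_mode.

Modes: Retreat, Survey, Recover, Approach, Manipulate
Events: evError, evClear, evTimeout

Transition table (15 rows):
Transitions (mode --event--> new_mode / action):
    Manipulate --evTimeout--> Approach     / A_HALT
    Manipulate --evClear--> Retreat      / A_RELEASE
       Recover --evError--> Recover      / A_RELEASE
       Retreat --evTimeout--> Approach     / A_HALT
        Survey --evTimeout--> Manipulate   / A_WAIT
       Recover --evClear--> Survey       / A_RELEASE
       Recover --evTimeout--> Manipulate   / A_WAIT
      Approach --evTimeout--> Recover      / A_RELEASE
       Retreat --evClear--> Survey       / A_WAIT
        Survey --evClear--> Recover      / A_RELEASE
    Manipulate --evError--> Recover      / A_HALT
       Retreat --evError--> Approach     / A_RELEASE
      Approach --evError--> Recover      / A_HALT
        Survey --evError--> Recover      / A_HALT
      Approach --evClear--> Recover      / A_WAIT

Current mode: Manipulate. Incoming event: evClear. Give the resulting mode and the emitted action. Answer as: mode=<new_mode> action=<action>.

current mode = Manipulate; filter table to that mode:
  (Manipulate, evTimeout) → (Approach, A_HALT)
  (Manipulate, evClear) → (Retreat, A_RELEASE)  ← event matches
  (Manipulate, evError) → (Recover, A_HALT)
event = evClear selects (Retreat, A_RELEASE)

mode=Retreat action=A_RELEASE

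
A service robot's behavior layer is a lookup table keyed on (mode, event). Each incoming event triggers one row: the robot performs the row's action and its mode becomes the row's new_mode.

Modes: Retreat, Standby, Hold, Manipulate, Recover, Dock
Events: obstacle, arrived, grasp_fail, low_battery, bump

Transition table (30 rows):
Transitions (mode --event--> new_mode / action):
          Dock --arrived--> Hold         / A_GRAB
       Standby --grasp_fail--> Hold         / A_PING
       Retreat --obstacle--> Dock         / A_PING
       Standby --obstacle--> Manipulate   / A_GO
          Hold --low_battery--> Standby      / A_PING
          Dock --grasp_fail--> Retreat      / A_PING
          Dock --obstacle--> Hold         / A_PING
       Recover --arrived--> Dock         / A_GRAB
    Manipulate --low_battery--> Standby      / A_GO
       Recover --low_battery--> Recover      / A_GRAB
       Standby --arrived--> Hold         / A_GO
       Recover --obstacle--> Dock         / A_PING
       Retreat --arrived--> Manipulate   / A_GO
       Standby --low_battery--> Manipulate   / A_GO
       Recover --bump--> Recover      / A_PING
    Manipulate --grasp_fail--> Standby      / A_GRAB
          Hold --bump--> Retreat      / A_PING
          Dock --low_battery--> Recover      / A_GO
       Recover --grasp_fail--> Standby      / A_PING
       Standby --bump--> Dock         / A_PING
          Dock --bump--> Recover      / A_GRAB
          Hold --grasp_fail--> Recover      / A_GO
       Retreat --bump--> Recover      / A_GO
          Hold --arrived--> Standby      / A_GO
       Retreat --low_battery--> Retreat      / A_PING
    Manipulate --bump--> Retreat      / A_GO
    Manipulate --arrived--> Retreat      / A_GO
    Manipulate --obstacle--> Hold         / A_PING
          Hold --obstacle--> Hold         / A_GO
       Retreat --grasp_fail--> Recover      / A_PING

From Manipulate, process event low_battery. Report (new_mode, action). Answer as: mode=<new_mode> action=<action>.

current mode = Manipulate; filter table to that mode:
  (Manipulate, low_battery) → (Standby, A_GO)  ← event matches
  (Manipulate, grasp_fail) → (Standby, A_GRAB)
  (Manipulate, bump) → (Retreat, A_GO)
  (Manipulate, arrived) → (Retreat, A_GO)
  (Manipulate, obstacle) → (Hold, A_PING)
event = low_battery selects (Standby, A_GO)

mode=Standby action=A_GO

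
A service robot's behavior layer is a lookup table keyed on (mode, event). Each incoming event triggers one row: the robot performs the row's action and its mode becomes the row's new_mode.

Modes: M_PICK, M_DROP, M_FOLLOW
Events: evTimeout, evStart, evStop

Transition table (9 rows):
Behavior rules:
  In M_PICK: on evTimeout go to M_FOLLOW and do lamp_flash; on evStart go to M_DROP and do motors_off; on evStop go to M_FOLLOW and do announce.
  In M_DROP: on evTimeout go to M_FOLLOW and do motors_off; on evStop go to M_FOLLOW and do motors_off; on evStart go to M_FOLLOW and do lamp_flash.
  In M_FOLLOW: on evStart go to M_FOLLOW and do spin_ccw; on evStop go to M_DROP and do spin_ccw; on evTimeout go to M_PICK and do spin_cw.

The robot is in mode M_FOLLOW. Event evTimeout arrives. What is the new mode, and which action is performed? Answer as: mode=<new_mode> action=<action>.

current mode = M_FOLLOW; filter table to that mode:
  (M_FOLLOW, evStart) → (M_FOLLOW, spin_ccw)
  (M_FOLLOW, evStop) → (M_DROP, spin_ccw)
  (M_FOLLOW, evTimeout) → (M_PICK, spin_cw)  ← event matches
event = evTimeout selects (M_PICK, spin_cw)

mode=M_PICK action=spin_cw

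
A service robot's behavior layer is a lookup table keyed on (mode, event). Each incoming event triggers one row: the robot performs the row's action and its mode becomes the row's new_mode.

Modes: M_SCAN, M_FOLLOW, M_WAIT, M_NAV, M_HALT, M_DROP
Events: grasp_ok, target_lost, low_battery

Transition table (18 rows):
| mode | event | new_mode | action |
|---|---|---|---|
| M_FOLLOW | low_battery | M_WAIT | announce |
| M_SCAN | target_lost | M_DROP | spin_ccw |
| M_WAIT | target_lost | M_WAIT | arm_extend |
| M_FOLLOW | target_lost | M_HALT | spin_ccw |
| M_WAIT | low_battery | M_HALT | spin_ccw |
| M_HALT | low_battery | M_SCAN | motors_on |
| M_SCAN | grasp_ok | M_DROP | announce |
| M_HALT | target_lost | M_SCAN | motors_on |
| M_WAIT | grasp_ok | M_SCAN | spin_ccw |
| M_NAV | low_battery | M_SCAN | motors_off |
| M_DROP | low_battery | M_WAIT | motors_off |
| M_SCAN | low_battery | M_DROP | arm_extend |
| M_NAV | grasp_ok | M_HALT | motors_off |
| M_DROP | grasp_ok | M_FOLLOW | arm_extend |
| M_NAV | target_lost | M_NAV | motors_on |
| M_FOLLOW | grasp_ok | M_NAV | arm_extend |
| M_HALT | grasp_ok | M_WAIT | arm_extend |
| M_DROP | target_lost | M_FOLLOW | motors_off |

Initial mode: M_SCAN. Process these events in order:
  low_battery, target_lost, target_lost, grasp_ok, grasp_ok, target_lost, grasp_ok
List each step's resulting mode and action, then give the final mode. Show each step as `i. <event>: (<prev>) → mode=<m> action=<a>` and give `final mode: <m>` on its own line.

1. low_battery: (M_SCAN) → mode=M_DROP action=arm_extend
2. target_lost: (M_DROP) → mode=M_FOLLOW action=motors_off
3. target_lost: (M_FOLLOW) → mode=M_HALT action=spin_ccw
4. grasp_ok: (M_HALT) → mode=M_WAIT action=arm_extend
5. grasp_ok: (M_WAIT) → mode=M_SCAN action=spin_ccw
6. target_lost: (M_SCAN) → mode=M_DROP action=spin_ccw
7. grasp_ok: (M_DROP) → mode=M_FOLLOW action=arm_extend

final mode: M_FOLLOW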